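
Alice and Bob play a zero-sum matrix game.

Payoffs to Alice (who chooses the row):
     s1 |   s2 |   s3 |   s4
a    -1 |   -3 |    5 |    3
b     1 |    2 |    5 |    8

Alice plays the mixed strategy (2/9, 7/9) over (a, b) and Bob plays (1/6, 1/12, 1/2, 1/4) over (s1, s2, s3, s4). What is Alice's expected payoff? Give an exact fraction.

79/18

Against (1/6, 1/12, 1/2, 1/4), each row's expected payoff is a: 17/6; b: 29/6.
Taking the (2/9, 7/9)-weighted average: (2/9)·(17/6) + (7/9)·(29/6) = 79/18.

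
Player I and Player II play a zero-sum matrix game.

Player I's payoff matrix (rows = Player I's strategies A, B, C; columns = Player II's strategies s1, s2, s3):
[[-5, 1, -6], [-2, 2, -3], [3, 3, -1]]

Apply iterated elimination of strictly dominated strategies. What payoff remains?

-1

Row B is strictly dominated by row C (3>-2, 3>2, -1>-3); eliminate B.
Column s2 is strictly dominated by s3 for Player II (-6<1, -1<3); eliminate s2.
Column s1 is strictly dominated by s3 for Player II (-6<-5, -1<3); eliminate s1.
Row A is strictly dominated by row C (-1>-6); eliminate A.
Only (C, s3) remains, with payoff -1.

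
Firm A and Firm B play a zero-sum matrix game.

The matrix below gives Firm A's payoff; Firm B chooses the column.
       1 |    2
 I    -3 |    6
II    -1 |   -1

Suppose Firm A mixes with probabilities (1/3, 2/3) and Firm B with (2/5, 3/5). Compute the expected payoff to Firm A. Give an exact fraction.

Against (2/5, 3/5), each row's expected payoff is I: 12/5; II: -1.
Taking the (1/3, 2/3)-weighted average: (1/3)·(12/5) + (2/3)·(-1) = 2/15.

2/15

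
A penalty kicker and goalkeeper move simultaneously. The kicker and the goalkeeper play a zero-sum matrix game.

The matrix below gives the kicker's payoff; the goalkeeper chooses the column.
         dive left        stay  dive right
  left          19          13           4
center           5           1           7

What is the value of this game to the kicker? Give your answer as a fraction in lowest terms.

Column dive left is strictly dominated by stay for the goalkeeper (it gives the kicker more in every row).
The remaining 2×2 game on (left, center) × (stay, dive right) has no saddle point. Let the kicker play left with probability p; indifference gives 13p + (1−p) = 4p + 7(1−p), so p = 2/5.
Similarly the goalkeeper's optimal q on stay is 1/5, and the value is 13·(1/5) + (4)·(4/5) = 29/5.

29/5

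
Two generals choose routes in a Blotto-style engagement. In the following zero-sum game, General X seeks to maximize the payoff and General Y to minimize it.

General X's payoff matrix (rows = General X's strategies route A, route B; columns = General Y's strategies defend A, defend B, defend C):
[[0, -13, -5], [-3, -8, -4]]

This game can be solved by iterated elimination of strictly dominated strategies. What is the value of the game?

-8

Column defend C is strictly dominated by defend B for General Y (-13<-5, -8<-4); eliminate defend C.
Column defend A is strictly dominated by defend B for General Y (-13<0, -8<-3); eliminate defend A.
Row route A is strictly dominated by row route B (-8>-13); eliminate route A.
Only (route B, defend B) remains, with payoff -8.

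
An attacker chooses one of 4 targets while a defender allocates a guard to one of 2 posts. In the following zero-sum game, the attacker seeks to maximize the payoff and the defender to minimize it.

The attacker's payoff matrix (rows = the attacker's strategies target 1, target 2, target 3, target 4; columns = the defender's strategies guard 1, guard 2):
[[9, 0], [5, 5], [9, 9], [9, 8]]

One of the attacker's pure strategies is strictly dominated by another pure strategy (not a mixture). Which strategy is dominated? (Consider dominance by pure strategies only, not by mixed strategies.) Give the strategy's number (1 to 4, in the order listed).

2

Compare target 2 with target 3: 9 > 5, 9 > 5.
So target 3 strictly dominates target 2 for the attacker; target 2 is strictly dominated.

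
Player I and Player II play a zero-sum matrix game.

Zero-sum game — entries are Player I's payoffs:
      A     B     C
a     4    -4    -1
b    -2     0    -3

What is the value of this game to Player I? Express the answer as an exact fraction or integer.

-2

Column A is strictly dominated by C for Player II (it gives Player I more in every row).
The remaining 2×2 game on (a, b) × (B, C) has no saddle point. Let Player I play a with probability p; indifference gives −4p = −p − 3(1−p), so p = 1/2.
Similarly Player II's optimal q on B is 1/3, and the value is -4·(1/3) + (-1)·(2/3) = -2.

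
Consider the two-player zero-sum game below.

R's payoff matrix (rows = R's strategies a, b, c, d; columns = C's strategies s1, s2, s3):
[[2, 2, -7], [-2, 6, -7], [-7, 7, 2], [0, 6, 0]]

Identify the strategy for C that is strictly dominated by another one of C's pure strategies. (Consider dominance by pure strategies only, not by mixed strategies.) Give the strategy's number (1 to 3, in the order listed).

C prefers columns that give R less. Compare s2 with s3: -7 < 2, -7 < 6, 2 < 7, 0 < 6.
So s3 strictly dominates s2 for C; s2 is strictly dominated.

2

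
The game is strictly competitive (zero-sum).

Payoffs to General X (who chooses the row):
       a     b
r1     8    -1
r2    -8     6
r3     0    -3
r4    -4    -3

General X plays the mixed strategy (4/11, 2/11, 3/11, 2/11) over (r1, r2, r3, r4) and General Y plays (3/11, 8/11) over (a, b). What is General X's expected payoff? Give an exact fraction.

Against (3/11, 8/11), each row's expected payoff is r1: 16/11; r2: 24/11; r3: -24/11; r4: -36/11.
Taking the (4/11, 2/11, 3/11, 2/11)-weighted average: (4/11)·(16/11) + (2/11)·(24/11) + (3/11)·(-24/11) + (2/11)·(-36/11) = -32/121.

-32/121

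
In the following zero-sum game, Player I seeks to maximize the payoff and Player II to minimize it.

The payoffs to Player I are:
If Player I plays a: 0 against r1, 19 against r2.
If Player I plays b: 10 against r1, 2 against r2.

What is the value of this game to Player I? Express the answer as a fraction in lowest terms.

190/27

Row minima are 0 and 2, so Player I's maximin is 2; column maxima are 10 and 19, so Player II's minimax is 10. These differ, so the equilibrium is in mixed strategies.
Let Player I play a with probability p. Player II is indifferent when 10(1−p) = 19p + 2(1−p), giving p = 8/27.
Let Player II play r1 with probability q. Player I is indifferent when 19(1−q) = 10q + 2(1−q), giving q = 17/27.
The value is 0·(17/27) + (19)·(10/27) = 190/27.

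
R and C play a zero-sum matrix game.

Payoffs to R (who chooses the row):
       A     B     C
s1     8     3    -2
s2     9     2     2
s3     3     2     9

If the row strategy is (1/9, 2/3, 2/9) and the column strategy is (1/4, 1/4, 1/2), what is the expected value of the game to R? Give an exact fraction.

143/36

Against (1/4, 1/4, 1/2), each row's expected payoff is s1: 7/4; s2: 15/4; s3: 23/4.
Taking the (1/9, 2/3, 2/9)-weighted average: (1/9)·(7/4) + (2/3)·(15/4) + (2/9)·(23/4) = 143/36.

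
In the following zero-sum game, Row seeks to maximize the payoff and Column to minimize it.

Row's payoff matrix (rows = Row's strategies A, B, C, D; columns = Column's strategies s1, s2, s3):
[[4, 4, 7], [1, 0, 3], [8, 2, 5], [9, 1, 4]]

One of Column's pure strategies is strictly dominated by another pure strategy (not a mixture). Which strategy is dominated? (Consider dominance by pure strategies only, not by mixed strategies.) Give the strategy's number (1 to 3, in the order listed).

3

Column prefers columns that give Row less. Compare s3 with s2: 4 < 7, 0 < 3, 2 < 5, 1 < 4.
So s2 strictly dominates s3 for Column; s3 is strictly dominated.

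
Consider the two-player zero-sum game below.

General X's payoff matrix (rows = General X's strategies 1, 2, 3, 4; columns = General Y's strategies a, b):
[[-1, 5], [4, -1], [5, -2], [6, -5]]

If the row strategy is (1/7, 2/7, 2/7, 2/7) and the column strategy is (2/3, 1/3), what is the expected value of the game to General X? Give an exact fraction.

Against (2/3, 1/3), each row's expected payoff is 1: 1; 2: 7/3; 3: 8/3; 4: 7/3.
Taking the (1/7, 2/7, 2/7, 2/7)-weighted average: (1/7)·(1) + (2/7)·(7/3) + (2/7)·(8/3) + (2/7)·(7/3) = 47/21.

47/21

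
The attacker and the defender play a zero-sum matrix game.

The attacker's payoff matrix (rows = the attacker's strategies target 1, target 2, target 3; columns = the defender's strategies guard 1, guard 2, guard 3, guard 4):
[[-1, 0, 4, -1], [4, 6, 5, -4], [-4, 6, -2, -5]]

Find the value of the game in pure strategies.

Row minima: -1, -4, -5 → the attacker's maximin is -1.
Column maxima: 4, 6, 5, -1 → the defender's minimax is -1.
They coincide at (target 1, guard 4), so the value is -1.

-1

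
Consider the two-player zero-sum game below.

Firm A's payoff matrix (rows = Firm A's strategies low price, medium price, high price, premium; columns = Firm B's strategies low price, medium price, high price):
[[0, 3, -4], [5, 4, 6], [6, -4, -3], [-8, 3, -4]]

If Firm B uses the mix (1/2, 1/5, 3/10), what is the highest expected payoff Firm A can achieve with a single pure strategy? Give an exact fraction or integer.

51/10

low price: (0)·(1/2) + (3)·(1/5) + (-4)·(3/10) = -3/5.
medium price: (5)·(1/2) + (4)·(1/5) + (6)·(3/10) = 51/10.
high price: (6)·(1/2) + (-4)·(1/5) + (-3)·(3/10) = 13/10.
premium: (-8)·(1/2) + (3)·(1/5) + (-4)·(3/10) = -23/5.
The best pure response is medium price with expected payoff 51/10.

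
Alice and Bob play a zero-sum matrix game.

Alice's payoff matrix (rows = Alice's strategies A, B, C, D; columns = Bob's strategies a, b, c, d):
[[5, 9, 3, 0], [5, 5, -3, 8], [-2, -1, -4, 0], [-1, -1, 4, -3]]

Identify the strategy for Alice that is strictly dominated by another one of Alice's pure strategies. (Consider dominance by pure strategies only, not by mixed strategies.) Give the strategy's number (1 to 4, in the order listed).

Compare C with B: 5 > -2, 5 > -1, -3 > -4, 8 > 0.
So B strictly dominates C for Alice; C is strictly dominated.

3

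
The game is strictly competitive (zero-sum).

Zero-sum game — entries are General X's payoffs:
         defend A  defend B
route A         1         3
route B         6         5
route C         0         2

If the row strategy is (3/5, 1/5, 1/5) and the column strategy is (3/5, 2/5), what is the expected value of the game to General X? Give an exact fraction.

59/25

Against (3/5, 2/5), each row's expected payoff is route A: 9/5; route B: 28/5; route C: 4/5.
Taking the (3/5, 1/5, 1/5)-weighted average: (3/5)·(9/5) + (1/5)·(28/5) + (1/5)·(4/5) = 59/25.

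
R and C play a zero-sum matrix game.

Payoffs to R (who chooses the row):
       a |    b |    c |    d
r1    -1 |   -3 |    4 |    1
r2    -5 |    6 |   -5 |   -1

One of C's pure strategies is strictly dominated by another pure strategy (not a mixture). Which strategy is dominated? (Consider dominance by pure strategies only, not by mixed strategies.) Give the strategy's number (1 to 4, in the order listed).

4

C prefers columns that give R less. Compare d with a: -1 < 1, -5 < -1.
So a strictly dominates d for C; d is strictly dominated.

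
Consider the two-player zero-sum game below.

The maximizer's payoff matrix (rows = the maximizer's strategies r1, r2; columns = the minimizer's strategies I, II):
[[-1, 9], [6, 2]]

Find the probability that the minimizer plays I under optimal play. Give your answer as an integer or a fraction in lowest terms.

Row minima are -1 and 2, so the maximizer's maximin is 2; column maxima are 6 and 9, so the minimizer's minimax is 6. These differ, so the equilibrium is in mixed strategies.
Let the minimizer play I with probability q. The maximizer is indifferent when −q + 9(1−q) = 6q + 2(1−q), giving q = 1/2.

1/2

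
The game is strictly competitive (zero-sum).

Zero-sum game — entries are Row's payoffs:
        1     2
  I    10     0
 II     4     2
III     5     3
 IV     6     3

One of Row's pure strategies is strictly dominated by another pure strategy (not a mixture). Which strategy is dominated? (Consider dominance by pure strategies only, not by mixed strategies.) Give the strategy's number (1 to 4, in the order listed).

Compare II with III: 5 > 4, 3 > 2.
So III strictly dominates II for Row; II is strictly dominated.

2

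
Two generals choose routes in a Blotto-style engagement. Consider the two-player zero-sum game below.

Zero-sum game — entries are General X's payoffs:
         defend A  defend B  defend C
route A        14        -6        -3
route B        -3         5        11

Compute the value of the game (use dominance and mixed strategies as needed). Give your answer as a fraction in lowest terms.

13/7

Column defend C is strictly dominated by defend B for General Y (it gives General X more in every row).
The remaining 2×2 game on (route A, route B) × (defend A, defend B) has no saddle point. Let General X play route A with probability p; indifference gives 14p − 3(1−p) = −6p + 5(1−p), so p = 2/7.
Similarly General Y's optimal q on defend A is 11/28, and the value is 14·(11/28) + (-6)·(17/28) = 13/7.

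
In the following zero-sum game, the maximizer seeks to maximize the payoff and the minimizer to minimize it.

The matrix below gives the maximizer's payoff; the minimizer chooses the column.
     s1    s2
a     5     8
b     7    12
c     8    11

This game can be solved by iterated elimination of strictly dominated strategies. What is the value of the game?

Row a is strictly dominated by row b (7>5, 12>8); eliminate a.
Column s2 is strictly dominated by s1 for the minimizer (7<12, 8<11); eliminate s2.
Row b is strictly dominated by row c (8>7); eliminate b.
Only (c, s1) remains, with payoff 8.

8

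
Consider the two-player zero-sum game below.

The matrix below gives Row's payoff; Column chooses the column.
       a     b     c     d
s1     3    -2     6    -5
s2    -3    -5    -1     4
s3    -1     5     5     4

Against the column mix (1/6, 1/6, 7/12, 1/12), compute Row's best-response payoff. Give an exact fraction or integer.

s1: (3)·(1/6) + (-2)·(1/6) + (6)·(7/12) + (-5)·(1/12) = 13/4.
s2: (-3)·(1/6) + (-5)·(1/6) + (-1)·(7/12) + (4)·(1/12) = -19/12.
s3: (-1)·(1/6) + (5)·(1/6) + (5)·(7/12) + (4)·(1/12) = 47/12.
The best pure response is s3 with expected payoff 47/12.

47/12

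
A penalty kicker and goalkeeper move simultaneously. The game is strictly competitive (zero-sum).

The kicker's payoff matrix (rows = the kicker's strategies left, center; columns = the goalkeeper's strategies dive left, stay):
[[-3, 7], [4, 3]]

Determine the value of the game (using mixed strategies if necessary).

37/11

Row minima are -3 and 3, so the kicker's maximin is 3; column maxima are 4 and 7, so the goalkeeper's minimax is 4. These differ, so the equilibrium is in mixed strategies.
Let the kicker play left with probability p. The goalkeeper is indifferent when −3p + 4(1−p) = 7p + 3(1−p), giving p = 1/11.
Let the goalkeeper play dive left with probability q. The kicker is indifferent when −3q + 7(1−q) = 4q + 3(1−q), giving q = 4/11.
The value is -3·(4/11) + (7)·(7/11) = 37/11.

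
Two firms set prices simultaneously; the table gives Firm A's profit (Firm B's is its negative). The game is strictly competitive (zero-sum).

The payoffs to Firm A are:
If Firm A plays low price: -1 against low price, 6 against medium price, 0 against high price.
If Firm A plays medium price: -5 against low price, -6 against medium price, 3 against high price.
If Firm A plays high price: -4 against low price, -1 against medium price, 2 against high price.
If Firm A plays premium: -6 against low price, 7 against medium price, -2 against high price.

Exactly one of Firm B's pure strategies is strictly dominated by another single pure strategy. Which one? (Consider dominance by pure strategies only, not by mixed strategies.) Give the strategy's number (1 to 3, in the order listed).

Firm B prefers columns that give Firm A less. Compare high price with low price: -1 < 0, -5 < 3, -4 < 2, -6 < -2.
So low price strictly dominates high price for Firm B; high price is strictly dominated.

3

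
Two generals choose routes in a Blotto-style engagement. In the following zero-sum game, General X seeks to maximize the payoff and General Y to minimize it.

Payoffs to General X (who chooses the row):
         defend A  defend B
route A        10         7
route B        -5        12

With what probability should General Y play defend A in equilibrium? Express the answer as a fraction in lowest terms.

1/4

Row minima are 7 and -5, so General X's maximin is 7; column maxima are 10 and 12, so General Y's minimax is 10. These differ, so the equilibrium is in mixed strategies.
Let General Y play defend A with probability q. General X is indifferent when 10q + 7(1−q) = −5q + 12(1−q), giving q = 1/4.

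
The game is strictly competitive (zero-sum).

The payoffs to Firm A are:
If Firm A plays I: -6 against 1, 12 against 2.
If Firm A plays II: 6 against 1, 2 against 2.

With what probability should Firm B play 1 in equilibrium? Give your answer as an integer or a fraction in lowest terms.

Row minima are -6 and 2, so Firm A's maximin is 2; column maxima are 6 and 12, so Firm B's minimax is 6. These differ, so the equilibrium is in mixed strategies.
Let Firm B play 1 with probability q. Firm A is indifferent when −6q + 12(1−q) = 6q + 2(1−q), giving q = 5/11.

5/11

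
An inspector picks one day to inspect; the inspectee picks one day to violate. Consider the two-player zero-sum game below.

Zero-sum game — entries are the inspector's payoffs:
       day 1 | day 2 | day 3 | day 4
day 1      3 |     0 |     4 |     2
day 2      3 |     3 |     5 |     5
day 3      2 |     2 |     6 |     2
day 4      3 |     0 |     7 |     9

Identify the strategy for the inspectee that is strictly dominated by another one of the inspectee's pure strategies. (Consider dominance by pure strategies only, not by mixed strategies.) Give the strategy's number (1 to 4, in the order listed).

The inspectee prefers columns that give the inspector less. Compare day 3 with day 1: 3 < 4, 3 < 5, 2 < 6, 3 < 7.
So day 1 strictly dominates day 3 for the inspectee; day 3 is strictly dominated.

3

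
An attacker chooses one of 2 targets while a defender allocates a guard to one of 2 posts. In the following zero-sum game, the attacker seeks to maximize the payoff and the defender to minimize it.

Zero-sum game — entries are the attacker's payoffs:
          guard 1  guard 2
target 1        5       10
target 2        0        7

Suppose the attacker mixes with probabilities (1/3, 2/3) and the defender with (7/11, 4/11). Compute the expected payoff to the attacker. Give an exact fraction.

131/33

Against (7/11, 4/11), each row's expected payoff is target 1: 75/11; target 2: 28/11.
Taking the (1/3, 2/3)-weighted average: (1/3)·(75/11) + (2/3)·(28/11) = 131/33.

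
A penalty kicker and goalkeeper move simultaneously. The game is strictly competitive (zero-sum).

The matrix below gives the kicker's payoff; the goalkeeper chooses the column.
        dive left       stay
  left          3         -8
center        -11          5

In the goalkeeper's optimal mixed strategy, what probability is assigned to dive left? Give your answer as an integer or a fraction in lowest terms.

Row minima are -8 and -11, so the kicker's maximin is -8; column maxima are 3 and 5, so the goalkeeper's minimax is 3. These differ, so the equilibrium is in mixed strategies.
Let the goalkeeper play dive left with probability q. The kicker is indifferent when 3q − 8(1−q) = −11q + 5(1−q), giving q = 13/27.

13/27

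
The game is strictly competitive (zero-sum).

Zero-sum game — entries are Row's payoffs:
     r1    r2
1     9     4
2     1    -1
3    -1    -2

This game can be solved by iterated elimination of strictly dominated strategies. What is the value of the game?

Row 3 is strictly dominated by row 1 (9>-1, 4>-2); eliminate 3.
Row 2 is strictly dominated by row 1 (9>1, 4>-1); eliminate 2.
Column r1 is strictly dominated by r2 for Column (4<9); eliminate r1.
Only (1, r2) remains, with payoff 4.

4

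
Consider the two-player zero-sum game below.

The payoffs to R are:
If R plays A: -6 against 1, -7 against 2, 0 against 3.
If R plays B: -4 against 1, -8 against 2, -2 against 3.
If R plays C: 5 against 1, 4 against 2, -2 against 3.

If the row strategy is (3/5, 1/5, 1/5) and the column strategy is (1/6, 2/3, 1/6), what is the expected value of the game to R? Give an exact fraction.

Against (1/6, 2/3, 1/6), each row's expected payoff is A: -17/3; B: -19/3; C: 19/6.
Taking the (3/5, 1/5, 1/5)-weighted average: (3/5)·(-17/3) + (1/5)·(-19/3) + (1/5)·(19/6) = -121/30.

-121/30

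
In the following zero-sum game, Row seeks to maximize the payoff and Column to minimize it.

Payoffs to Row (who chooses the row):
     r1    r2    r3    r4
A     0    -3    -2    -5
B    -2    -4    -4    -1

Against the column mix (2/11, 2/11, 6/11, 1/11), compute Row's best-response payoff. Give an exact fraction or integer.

-23/11

A: (0)·(2/11) + (-3)·(2/11) + (-2)·(6/11) + (-5)·(1/11) = -23/11.
B: (-2)·(2/11) + (-4)·(2/11) + (-4)·(6/11) + (-1)·(1/11) = -37/11.
The best pure response is A with expected payoff -23/11.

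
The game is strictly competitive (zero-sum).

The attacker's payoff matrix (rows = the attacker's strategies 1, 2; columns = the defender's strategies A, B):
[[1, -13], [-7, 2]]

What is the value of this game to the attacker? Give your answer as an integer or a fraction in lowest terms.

Row minima are -13 and -7, so the attacker's maximin is -7; column maxima are 1 and 2, so the defender's minimax is 1. These differ, so the equilibrium is in mixed strategies.
Let the attacker play 1 with probability p. The defender is indifferent when p − 7(1−p) = −13p + 2(1−p), giving p = 9/23.
Let the defender play A with probability q. The attacker is indifferent when q − 13(1−q) = −7q + 2(1−q), giving q = 15/23.
The value is 1·(15/23) + (-13)·(8/23) = -89/23.

-89/23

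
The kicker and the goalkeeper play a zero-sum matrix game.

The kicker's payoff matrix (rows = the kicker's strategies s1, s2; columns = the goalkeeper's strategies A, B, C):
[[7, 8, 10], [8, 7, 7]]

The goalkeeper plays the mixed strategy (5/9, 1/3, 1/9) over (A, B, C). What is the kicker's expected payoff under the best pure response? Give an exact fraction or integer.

23/3

s1: (7)·(5/9) + (8)·(1/3) + (10)·(1/9) = 23/3.
s2: (8)·(5/9) + (7)·(1/3) + (7)·(1/9) = 68/9.
The best pure response is s1 with expected payoff 23/3.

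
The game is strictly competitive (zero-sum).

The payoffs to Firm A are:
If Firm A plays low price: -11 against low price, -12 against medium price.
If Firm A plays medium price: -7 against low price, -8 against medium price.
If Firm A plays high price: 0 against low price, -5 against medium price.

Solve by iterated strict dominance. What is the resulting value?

Row low price is strictly dominated by row medium price (-7>-11, -8>-12); eliminate low price.
Column low price is strictly dominated by medium price for Firm B (-8<-7, -5<0); eliminate low price.
Row medium price is strictly dominated by row high price (-5>-8); eliminate medium price.
Only (high price, medium price) remains, with payoff -5.

-5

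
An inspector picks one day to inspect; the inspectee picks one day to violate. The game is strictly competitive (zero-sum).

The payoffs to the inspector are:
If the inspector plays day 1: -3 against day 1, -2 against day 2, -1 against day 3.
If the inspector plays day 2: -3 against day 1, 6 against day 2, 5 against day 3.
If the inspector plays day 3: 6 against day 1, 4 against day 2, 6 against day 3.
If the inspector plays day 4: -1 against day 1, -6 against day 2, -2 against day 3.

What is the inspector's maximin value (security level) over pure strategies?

4

The worst-case payoff for each row is day 1: -3, day 2: -3, day 3: 4, day 4: -6.
The best of these is 4.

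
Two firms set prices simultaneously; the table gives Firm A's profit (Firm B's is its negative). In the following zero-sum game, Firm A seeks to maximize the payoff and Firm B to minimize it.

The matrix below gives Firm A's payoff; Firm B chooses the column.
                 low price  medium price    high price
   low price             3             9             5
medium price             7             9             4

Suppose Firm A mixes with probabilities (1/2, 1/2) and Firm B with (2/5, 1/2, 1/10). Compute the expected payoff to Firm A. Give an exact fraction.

Against (2/5, 1/2, 1/10), each row's expected payoff is low price: 31/5; medium price: 77/10.
Taking the (1/2, 1/2)-weighted average: (1/2)·(31/5) + (1/2)·(77/10) = 139/20.

139/20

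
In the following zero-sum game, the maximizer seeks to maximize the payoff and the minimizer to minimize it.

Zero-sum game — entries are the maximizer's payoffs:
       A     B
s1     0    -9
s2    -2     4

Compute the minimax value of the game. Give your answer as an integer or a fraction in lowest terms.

Row minima are -9 and -2, so the maximizer's maximin is -2; column maxima are 0 and 4, so the minimizer's minimax is 0. These differ, so the equilibrium is in mixed strategies.
Let the maximizer play s1 with probability p. The minimizer is indifferent when −2(1−p) = −9p + 4(1−p), giving p = 2/5.
Let the minimizer play A with probability q. The maximizer is indifferent when −9(1−q) = −2q + 4(1−q), giving q = 13/15.
The value is 0·(13/15) + (-9)·(2/15) = -6/5.

-6/5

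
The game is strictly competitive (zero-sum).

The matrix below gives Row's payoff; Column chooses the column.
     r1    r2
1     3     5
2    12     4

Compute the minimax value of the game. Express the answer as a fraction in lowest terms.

24/5

Row minima are 3 and 4, so Row's maximin is 4; column maxima are 12 and 5, so Column's minimax is 5. These differ, so the equilibrium is in mixed strategies.
Let Row play 1 with probability p. Column is indifferent when 3p + 12(1−p) = 5p + 4(1−p), giving p = 4/5.
Let Column play r1 with probability q. Row is indifferent when 3q + 5(1−q) = 12q + 4(1−q), giving q = 1/10.
The value is 3·(1/10) + (5)·(9/10) = 24/5.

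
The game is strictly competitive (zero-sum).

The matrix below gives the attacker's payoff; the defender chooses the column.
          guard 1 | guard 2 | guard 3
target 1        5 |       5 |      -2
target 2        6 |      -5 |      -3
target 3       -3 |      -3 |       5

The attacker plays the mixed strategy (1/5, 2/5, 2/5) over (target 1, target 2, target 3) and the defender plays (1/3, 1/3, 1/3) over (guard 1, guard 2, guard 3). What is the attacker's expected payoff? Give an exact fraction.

2/15

Against (1/3, 1/3, 1/3), each row's expected payoff is target 1: 8/3; target 2: -2/3; target 3: -1/3.
Taking the (1/5, 2/5, 2/5)-weighted average: (1/5)·(8/3) + (2/5)·(-2/3) + (2/5)·(-1/3) = 2/15.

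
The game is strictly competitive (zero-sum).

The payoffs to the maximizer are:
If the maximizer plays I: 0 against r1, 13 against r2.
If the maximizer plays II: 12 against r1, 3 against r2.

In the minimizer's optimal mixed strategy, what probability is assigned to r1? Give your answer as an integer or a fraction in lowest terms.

5/11

Row minima are 0 and 3, so the maximizer's maximin is 3; column maxima are 12 and 13, so the minimizer's minimax is 12. These differ, so the equilibrium is in mixed strategies.
Let the minimizer play r1 with probability q. The maximizer is indifferent when 13(1−q) = 12q + 3(1−q), giving q = 5/11.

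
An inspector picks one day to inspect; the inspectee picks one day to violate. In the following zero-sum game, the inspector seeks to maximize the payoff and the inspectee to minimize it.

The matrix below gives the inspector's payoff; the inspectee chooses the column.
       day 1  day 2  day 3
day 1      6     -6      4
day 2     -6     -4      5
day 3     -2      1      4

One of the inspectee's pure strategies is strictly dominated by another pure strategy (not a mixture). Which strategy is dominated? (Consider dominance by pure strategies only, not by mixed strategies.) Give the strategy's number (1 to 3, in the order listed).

The inspectee prefers columns that give the inspector less. Compare day 3 with day 2: -6 < 4, -4 < 5, 1 < 4.
So day 2 strictly dominates day 3 for the inspectee; day 3 is strictly dominated.

3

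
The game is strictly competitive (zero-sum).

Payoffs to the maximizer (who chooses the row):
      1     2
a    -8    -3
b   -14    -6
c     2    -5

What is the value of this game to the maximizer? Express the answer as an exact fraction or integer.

Row b is strictly dominated by row a, so the maximizer never plays it.
The remaining 2×2 game on (a, c) × (1, 2) has no saddle point. Let the maximizer play a with probability p; indifference gives −8p + 2(1−p) = −3p − 5(1−p), so p = 7/12.
Similarly the minimizer's optimal q on 1 is 1/6, and the value is -8·(1/6) + (-3)·(5/6) = -23/6.

-23/6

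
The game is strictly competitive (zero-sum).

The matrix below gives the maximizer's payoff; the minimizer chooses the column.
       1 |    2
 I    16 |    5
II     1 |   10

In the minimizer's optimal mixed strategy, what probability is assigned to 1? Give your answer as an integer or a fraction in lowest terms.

1/4

Row minima are 5 and 1, so the maximizer's maximin is 5; column maxima are 16 and 10, so the minimizer's minimax is 10. These differ, so the equilibrium is in mixed strategies.
Let the minimizer play 1 with probability q. The maximizer is indifferent when 16q + 5(1−q) = q + 10(1−q), giving q = 1/4.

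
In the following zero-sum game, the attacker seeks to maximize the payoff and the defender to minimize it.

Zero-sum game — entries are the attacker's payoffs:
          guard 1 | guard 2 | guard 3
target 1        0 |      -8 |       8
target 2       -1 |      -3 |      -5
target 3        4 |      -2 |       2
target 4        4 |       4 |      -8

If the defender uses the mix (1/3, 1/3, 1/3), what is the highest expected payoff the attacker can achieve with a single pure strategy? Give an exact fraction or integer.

target 1: (0)·(1/3) + (-8)·(1/3) + (8)·(1/3) = 0.
target 2: (-1)·(1/3) + (-3)·(1/3) + (-5)·(1/3) = -3.
target 3: (4)·(1/3) + (-2)·(1/3) + (2)·(1/3) = 4/3.
target 4: (4)·(1/3) + (4)·(1/3) + (-8)·(1/3) = 0.
The best pure response is target 3 with expected payoff 4/3.

4/3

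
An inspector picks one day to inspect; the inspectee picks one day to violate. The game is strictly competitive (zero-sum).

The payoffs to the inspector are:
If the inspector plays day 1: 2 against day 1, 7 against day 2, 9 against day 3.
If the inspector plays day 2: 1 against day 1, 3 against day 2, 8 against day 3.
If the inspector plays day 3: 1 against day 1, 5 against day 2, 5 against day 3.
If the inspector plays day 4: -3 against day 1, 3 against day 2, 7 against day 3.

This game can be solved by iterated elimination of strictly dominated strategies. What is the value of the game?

Column day 3 is strictly dominated by day 1 for the inspectee (2<9, 1<8, 1<5, -3<7); eliminate day 3.
Column day 2 is strictly dominated by day 1 for the inspectee (2<7, 1<3, 1<5, -3<3); eliminate day 2.
Row day 3 is strictly dominated by row day 1 (2>1); eliminate day 3.
Row day 2 is strictly dominated by row day 1 (2>1); eliminate day 2.
Row day 4 is strictly dominated by row day 1 (2>-3); eliminate day 4.
Only (day 1, day 1) remains, with payoff 2.

2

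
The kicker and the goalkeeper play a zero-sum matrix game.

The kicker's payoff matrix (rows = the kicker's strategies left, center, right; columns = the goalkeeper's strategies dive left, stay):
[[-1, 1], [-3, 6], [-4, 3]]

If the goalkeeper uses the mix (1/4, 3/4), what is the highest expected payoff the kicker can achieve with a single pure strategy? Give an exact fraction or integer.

15/4

left: (-1)·(1/4) + (1)·(3/4) = 1/2.
center: (-3)·(1/4) + (6)·(3/4) = 15/4.
right: (-4)·(1/4) + (3)·(3/4) = 5/4.
The best pure response is center with expected payoff 15/4.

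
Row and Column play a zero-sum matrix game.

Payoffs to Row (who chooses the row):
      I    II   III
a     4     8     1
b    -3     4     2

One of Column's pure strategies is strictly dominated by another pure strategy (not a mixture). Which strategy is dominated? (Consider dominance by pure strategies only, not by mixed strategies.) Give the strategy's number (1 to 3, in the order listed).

Column prefers columns that give Row less. Compare II with I: 4 < 8, -3 < 4.
So I strictly dominates II for Column; II is strictly dominated.

2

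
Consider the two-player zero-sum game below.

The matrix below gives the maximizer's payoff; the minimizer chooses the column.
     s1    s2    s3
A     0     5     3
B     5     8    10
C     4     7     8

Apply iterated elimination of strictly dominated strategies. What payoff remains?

5

Column s2 is strictly dominated by s1 for the minimizer (0<5, 5<8, 4<7); eliminate s2.
Row A is strictly dominated by row B (5>0, 10>3); eliminate A.
Row C is strictly dominated by row B (5>4, 10>8); eliminate C.
Column s3 is strictly dominated by s1 for the minimizer (5<10); eliminate s3.
Only (B, s1) remains, with payoff 5.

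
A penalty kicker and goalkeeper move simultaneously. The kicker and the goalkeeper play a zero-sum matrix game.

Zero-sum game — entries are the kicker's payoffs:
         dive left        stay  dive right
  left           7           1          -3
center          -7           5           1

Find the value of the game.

-7/9

Column stay is strictly dominated by dive right for the goalkeeper (it gives the kicker more in every row).
The remaining 2×2 game on (left, center) × (dive left, dive right) has no saddle point. Let the kicker play left with probability p; indifference gives 7p − 7(1−p) = −3p + (1−p), so p = 4/9.
Similarly the goalkeeper's optimal q on dive left is 2/9, and the value is 7·(2/9) + (-3)·(7/9) = -7/9.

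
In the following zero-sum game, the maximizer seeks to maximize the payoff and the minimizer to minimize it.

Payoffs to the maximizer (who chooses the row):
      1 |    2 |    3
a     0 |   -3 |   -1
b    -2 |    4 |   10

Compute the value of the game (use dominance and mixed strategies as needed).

Column 3 is strictly dominated by 2 for the minimizer (it gives the maximizer more in every row).
The remaining 2×2 game on (a, b) × (1, 2) has no saddle point. Let the maximizer play a with probability p; indifference gives −2(1−p) = −3p + 4(1−p), so p = 2/3.
Similarly the minimizer's optimal q on 1 is 7/9, and the value is 0·(7/9) + (-3)·(2/9) = -2/3.

-2/3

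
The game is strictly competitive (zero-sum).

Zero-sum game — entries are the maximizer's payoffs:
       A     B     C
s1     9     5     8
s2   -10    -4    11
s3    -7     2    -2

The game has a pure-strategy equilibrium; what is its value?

5

Row minima: 5, -10, -7 → the maximizer's maximin is 5.
Column maxima: 9, 5, 11 → the minimizer's minimax is 5.
They coincide at (s1, B), so the value is 5.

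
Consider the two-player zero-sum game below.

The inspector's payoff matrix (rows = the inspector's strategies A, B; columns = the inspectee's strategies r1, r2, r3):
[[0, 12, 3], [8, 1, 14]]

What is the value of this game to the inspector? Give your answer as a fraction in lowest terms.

96/19

Column r3 is strictly dominated by r1 for the inspectee (it gives the inspector more in every row).
The remaining 2×2 game on (A, B) × (r1, r2) has no saddle point. Let the inspector play A with probability p; indifference gives 8(1−p) = 12p + (1−p), so p = 7/19.
Similarly the inspectee's optimal q on r1 is 11/19, and the value is 0·(11/19) + (12)·(8/19) = 96/19.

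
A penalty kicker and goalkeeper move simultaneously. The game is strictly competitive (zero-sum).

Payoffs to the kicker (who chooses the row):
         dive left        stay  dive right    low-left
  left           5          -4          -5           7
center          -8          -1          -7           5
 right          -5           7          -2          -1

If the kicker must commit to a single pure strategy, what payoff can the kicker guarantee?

The worst-case payoff for each row is left: -5, center: -8, right: -5.
The best of these is -5.

-5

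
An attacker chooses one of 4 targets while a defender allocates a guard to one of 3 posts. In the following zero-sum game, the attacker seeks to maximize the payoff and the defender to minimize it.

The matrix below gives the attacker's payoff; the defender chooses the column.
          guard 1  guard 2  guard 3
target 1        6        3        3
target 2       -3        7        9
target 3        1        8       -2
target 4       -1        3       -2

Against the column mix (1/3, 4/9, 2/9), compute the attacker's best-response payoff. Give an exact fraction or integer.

37/9

target 1: (6)·(1/3) + (3)·(4/9) + (3)·(2/9) = 4.
target 2: (-3)·(1/3) + (7)·(4/9) + (9)·(2/9) = 37/9.
target 3: (1)·(1/3) + (8)·(4/9) + (-2)·(2/9) = 31/9.
target 4: (-1)·(1/3) + (3)·(4/9) + (-2)·(2/9) = 5/9.
The best pure response is target 2 with expected payoff 37/9.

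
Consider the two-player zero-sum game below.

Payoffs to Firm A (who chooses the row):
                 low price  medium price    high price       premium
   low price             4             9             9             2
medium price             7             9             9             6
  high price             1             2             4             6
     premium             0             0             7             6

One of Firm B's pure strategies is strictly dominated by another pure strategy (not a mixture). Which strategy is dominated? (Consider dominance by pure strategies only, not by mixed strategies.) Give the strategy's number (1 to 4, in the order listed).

3

Firm B prefers columns that give Firm A less. Compare high price with low price: 4 < 9, 7 < 9, 1 < 4, 0 < 7.
So low price strictly dominates high price for Firm B; high price is strictly dominated.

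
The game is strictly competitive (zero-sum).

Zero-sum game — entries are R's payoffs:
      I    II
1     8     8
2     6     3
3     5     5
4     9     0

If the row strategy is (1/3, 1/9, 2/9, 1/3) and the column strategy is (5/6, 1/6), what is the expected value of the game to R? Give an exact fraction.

62/9

Against (5/6, 1/6), each row's expected payoff is 1: 8; 2: 11/2; 3: 5; 4: 15/2.
Taking the (1/3, 1/9, 2/9, 1/3)-weighted average: (1/3)·(8) + (1/9)·(11/2) + (2/9)·(5) + (1/3)·(15/2) = 62/9.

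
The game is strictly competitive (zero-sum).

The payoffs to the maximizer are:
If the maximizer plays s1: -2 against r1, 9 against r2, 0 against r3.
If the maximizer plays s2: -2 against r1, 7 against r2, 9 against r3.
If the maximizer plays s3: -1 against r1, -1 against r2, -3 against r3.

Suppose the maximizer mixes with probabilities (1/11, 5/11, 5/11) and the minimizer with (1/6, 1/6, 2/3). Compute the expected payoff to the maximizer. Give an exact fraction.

Against (1/6, 1/6, 2/3), each row's expected payoff is s1: 7/6; s2: 41/6; s3: -7/3.
Taking the (1/11, 5/11, 5/11)-weighted average: (1/11)·(7/6) + (5/11)·(41/6) + (5/11)·(-7/3) = 71/33.

71/33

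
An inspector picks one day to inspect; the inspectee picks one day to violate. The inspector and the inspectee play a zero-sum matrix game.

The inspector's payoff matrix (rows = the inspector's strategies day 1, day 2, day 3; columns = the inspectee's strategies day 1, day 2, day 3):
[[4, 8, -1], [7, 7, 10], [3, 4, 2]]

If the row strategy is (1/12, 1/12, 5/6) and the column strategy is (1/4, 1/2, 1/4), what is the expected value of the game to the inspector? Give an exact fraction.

Against (1/4, 1/2, 1/4), each row's expected payoff is day 1: 19/4; day 2: 31/4; day 3: 13/4.
Taking the (1/12, 1/12, 5/6)-weighted average: (1/12)·(19/4) + (1/12)·(31/4) + (5/6)·(13/4) = 15/4.

15/4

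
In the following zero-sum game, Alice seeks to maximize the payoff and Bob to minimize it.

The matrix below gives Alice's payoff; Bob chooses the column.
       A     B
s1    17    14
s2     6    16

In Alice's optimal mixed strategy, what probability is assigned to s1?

10/13

Row minima are 14 and 6, so Alice's maximin is 14; column maxima are 17 and 16, so Bob's minimax is 16. These differ, so the equilibrium is in mixed strategies.
Let Alice play s1 with probability p. Bob is indifferent when 17p + 6(1−p) = 14p + 16(1−p), giving p = 10/13.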